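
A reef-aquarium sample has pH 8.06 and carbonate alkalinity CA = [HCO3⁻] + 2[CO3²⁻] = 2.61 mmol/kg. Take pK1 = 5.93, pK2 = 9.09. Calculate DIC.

CA = [HCO3⁻] + 2[CO3²⁻] = (α₁ + 2α₂)·DIC
At pH 8.06: [H⁺]/K1 = 10^-2.13 = 0.0074131, K2/[H⁺] = 10^-1.03 = 0.093325
α₁ = 1/(1 + 0.0074131 + 0.093325) = 1/1.1007 = 0.9085; α₂ = α₁·K2/[H⁺] = 0.08478
α₁ + 2α₂ = 1.0780
DIC = CA / (α₁ + 2α₂) = 2.61 / 1.0780 = 2.42 mmol/kg

DIC = 2.42 mmol/kg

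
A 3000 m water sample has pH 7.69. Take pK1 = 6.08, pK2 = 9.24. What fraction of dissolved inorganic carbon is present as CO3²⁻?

α₂ = 1 / (1 + [H⁺]/K2 + [H⁺]²/(K1K2)) = 1 / (1 + 10^+1.55 + 10^-0.06)
   = 1 / (1 + 35.481 + 0.87096) = 1/37.352 = 0.02677

α₂ = 0.0268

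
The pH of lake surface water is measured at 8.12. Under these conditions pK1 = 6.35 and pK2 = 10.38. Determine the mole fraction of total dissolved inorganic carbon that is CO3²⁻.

α₂ = 1 / (1 + [H⁺]/K2 + [H⁺]²/(K1K2)) = 1 / (1 + 10^+2.26 + 10^+0.49)
   = 1 / (1 + 181.97 + 3.0903) = 1/186.06 = 0.005375

α₂ = 0.00537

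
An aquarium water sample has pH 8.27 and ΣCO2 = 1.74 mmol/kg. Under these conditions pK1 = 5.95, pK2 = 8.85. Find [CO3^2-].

α₂ = 1 / (1 + [H⁺]/K2 + [H⁺]²/(K1K2)) = 1 / (1 + 10^+0.58 + 10^-1.74)
   = 1 / (1 + 3.8019 + 0.018197) = 1/4.8201 = 0.2075
[CO3²⁻] = α₂ × DIC = 0.2075 × 1.74 = 0.361 mmol/kg

[CO3²⁻] = 0.361 mmol/kg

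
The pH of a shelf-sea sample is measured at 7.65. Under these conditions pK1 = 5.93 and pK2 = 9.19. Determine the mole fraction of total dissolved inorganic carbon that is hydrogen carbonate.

α₁ = 0.954

α₁ = 1 / (1 + [H⁺]/K1 + K2/[H⁺]) = 1 / (1 + 10^-1.72 + 10^-1.54)
   = 1 / (1 + 0.019055 + 0.028840) = 1/1.0479 = 0.9543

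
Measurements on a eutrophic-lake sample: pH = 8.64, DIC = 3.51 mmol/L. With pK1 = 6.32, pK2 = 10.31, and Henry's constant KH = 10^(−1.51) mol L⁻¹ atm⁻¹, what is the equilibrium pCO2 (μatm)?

α₀ = 1 / (1 + K1/[H⁺] + K1K2/[H⁺]²) = 1 / (1 + 10^+2.32 + 10^+0.65)
   = 1 / (1 + 208.93 + 4.4668) = 1/214.40 = 0.004664
[CO2*] = α₀ × DIC = 0.004664 × 3.51 = 0.01637 mmol/L = 16.37 μmol/L
pCO2 = [CO2*]/KH = 1.637×10^-5 / 3.090×10^-2 = 530 μatm

pCO2 = 530 μatm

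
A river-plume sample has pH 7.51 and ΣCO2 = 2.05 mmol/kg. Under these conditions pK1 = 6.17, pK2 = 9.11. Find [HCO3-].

[HCO3⁻] = 1.91 mmol/kg

α₁ = 1 / (1 + [H⁺]/K1 + K2/[H⁺]) = 1 / (1 + 10^-1.34 + 10^-1.60)
   = 1 / (1 + 0.045709 + 0.025119) = 1/1.0708 = 0.9339
[HCO3⁻] = α₁ × DIC = 0.9339 × 2.05 = 1.91 mmol/kg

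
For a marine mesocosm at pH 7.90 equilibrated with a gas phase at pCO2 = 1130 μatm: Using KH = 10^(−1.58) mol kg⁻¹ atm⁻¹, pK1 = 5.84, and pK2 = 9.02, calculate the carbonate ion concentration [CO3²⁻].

[CO3²⁻] = 0.259 mmol/kg

[CO2*] = KH · pCO2 = 10^(−1.58) × 1130×10^-6 = 2.972×10^-5 mol/kg
α₀ = 1/(1 + K1/[H⁺] + K1K2/[H⁺]²) = 1/(1 + 10^+2.06 + 10^+0.94) = 0.008031
DIC = [CO2*]/α₀ = 2.972×10^-5 / 0.008031 = 3.701 mmol/kg
[CO3²⁻] = α₂·DIC; α₂ = 0.06994, so [CO3²⁻] = 0.06994 × 3.701 = 0.259 mmol/kg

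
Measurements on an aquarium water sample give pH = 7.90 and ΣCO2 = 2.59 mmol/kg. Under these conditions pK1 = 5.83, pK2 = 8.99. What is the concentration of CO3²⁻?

[CO3²⁻] = 0.193 mmol/kg

α₂ = 1 / (1 + [H⁺]/K2 + [H⁺]²/(K1K2)) = 1 / (1 + 10^+1.09 + 10^-0.98)
   = 1 / (1 + 12.303 + 0.10471) = 1/13.407 = 0.07459
[CO3²⁻] = α₂ × DIC = 0.07459 × 2.59 = 0.193 mmol/kg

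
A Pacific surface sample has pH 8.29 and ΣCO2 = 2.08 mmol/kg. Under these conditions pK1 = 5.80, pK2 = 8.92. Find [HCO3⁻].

α₁ = 1 / (1 + [H⁺]/K1 + K2/[H⁺]) = 1 / (1 + 10^-2.49 + 10^-0.63)
   = 1 / (1 + 0.0032359 + 0.23442) = 1/1.2377 = 0.8080
[HCO3⁻] = α₁ × DIC = 0.8080 × 2.08 = 1.68 mmol/kg

[HCO3⁻] = 1.68 mmol/kg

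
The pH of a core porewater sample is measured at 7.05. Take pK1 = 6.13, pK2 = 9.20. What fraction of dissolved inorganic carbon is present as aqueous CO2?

α₀ = 1 / (1 + K1/[H⁺] + K1K2/[H⁺]²) = 1 / (1 + 10^+0.92 + 10^-1.23)
   = 1 / (1 + 8.3176 + 0.058884) = 1/9.3765 = 0.1066

α₀ = 0.107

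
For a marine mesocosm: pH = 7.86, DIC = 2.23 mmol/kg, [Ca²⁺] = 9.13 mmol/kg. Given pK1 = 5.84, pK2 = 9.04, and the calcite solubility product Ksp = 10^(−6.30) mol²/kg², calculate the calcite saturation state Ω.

Ω = 2.50

α₂ = 1 / (1 + [H⁺]/K2 + [H⁺]²/(K1K2)) = 1 / (1 + 10^+1.18 + 10^-0.84)
   = 1 / (1 + 15.136 + 0.14454) = 1/16.280 = 0.06142
[CO3²⁻] = α₂ × DIC = 0.06142 × 2.23 = 0.1370 mmol/kg
Ksp = 10^(−6.30) = 5.012×10^-7
Ω = [Ca²⁺][CO3²⁻]/Ksp = (9.13×10^-3)(1.370×10^-4) / 5.012×10^-7 = 2.50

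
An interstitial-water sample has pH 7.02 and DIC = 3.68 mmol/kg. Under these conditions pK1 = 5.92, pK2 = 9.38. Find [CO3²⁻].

[CO3²⁻] = 14.8 μmol/kg

α₂ = 1 / (1 + [H⁺]/K2 + [H⁺]²/(K1K2)) = 1 / (1 + 10^+2.36 + 10^+1.26)
   = 1 / (1 + 229.09 + 18.197) = 1/248.28 = 0.004028
[CO3²⁻] = α₂ × DIC = 0.004028 × 3.68 = 0.0148 mmol/kg = 14.8 μmol/kg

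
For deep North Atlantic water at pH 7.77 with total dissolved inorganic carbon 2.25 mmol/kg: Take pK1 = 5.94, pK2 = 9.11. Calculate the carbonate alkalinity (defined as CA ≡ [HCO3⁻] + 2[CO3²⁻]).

CA = [HCO3⁻] + 2[CO3²⁻] = (α₁ + 2α₂)·DIC
At pH 7.77: [H⁺]/K1 = 10^-1.83 = 0.014791, K2/[H⁺] = 10^-1.34 = 0.045709
α₁ = 1/(1 + 0.014791 + 0.045709) = 1/1.0605 = 0.9430; α₂ = α₁·K2/[H⁺] = 0.04310
α₁ + 2α₂ = 1.0292
CA = 1.0292 × 2.25 = 2.32 mmol/kg

CA = 2.32 mmol/kg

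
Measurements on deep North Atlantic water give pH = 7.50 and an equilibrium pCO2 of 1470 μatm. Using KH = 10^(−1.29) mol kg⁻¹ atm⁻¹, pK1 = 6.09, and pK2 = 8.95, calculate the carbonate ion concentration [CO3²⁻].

[CO2*] = KH · pCO2 = 10^(−1.29) × 1470×10^-6 = 7.539×10^-5 mol/kg
α₀ = 1/(1 + K1/[H⁺] + K1K2/[H⁺]²) = 1/(1 + 10^+1.41 + 10^-0.04) = 0.03621
DIC = [CO2*]/α₀ = 7.539×10^-5 / 0.03621 = 2.082 mmol/kg
[CO3²⁻] = α₂·DIC; α₂ = 0.03302, so [CO3²⁻] = 0.03302 × 2.082 = 0.0688 mmol/kg

[CO3²⁻] = 0.0688 mmol/kg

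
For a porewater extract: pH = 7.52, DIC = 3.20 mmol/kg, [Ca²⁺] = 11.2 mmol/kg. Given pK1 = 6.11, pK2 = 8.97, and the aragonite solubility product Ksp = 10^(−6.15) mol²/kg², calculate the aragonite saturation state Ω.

Ω = 1.67

α₂ = 1 / (1 + [H⁺]/K2 + [H⁺]²/(K1K2)) = 1 / (1 + 10^+1.45 + 10^+0.04)
   = 1 / (1 + 28.184 + 1.0965) = 1/30.280 = 0.03302
[CO3²⁻] = α₂ × DIC = 0.03302 × 3.20 = 0.1057 mmol/kg
Ksp = 10^(−6.15) = 7.079×10^-7
Ω = [Ca²⁺][CO3²⁻]/Ksp = (11.2×10^-3)(1.057×10^-4) / 7.079×10^-7 = 1.67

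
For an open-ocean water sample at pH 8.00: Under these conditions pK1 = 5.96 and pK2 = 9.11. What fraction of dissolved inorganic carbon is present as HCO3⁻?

α₁ = 0.920

α₁ = 1 / (1 + [H⁺]/K1 + K2/[H⁺]) = 1 / (1 + 10^-2.04 + 10^-1.11)
   = 1 / (1 + 0.0091201 + 0.077625) = 1/1.0867 = 0.9202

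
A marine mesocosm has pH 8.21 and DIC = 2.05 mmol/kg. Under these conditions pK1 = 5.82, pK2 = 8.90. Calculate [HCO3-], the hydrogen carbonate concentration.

[HCO3⁻] = 1.70 mmol/kg

α₁ = 1 / (1 + [H⁺]/K1 + K2/[H⁺]) = 1 / (1 + 10^-2.39 + 10^-0.69)
   = 1 / (1 + 0.0040738 + 0.20417) = 1/1.2082 = 0.8276
[HCO3⁻] = α₁ × DIC = 0.8276 × 2.05 = 1.70 mmol/kg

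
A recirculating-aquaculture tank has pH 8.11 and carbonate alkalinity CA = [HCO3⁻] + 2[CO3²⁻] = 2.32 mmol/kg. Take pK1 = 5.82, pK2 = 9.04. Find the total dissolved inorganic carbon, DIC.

DIC = 2.11 mmol/kg

CA = [HCO3⁻] + 2[CO3²⁻] = (α₁ + 2α₂)·DIC
At pH 8.11: [H⁺]/K1 = 10^-2.29 = 0.0051286, K2/[H⁺] = 10^-0.93 = 0.11749
α₁ = 1/(1 + 0.0051286 + 0.11749) = 1/1.1226 = 0.8908; α₂ = α₁·K2/[H⁺] = 0.1047
α₁ + 2α₂ = 1.1001
DIC = CA / (α₁ + 2α₂) = 2.32 / 1.1001 = 2.11 mmol/kg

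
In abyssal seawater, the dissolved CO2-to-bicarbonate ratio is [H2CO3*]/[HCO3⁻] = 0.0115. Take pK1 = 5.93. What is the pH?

pH = 7.87

From K1 = [H⁺][HCO3⁻]/[H2CO3*]:  pH = pK1 − log₁₀([H2CO3*]/[HCO3⁻])
log₁₀(0.0115) = -1.939
pH = 5.93 − (-1.939) = 7.87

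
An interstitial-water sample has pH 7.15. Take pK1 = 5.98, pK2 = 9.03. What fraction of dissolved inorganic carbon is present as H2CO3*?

α₀ = 1 / (1 + K1/[H⁺] + K1K2/[H⁺]²) = 1 / (1 + 10^+1.17 + 10^-0.71)
   = 1 / (1 + 14.791 + 0.19498) = 1/15.986 = 0.06255

α₀ = 0.0626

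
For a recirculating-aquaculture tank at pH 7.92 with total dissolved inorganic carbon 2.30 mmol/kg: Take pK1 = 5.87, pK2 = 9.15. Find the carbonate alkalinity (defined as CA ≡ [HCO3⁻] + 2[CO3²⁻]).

CA = [HCO3⁻] + 2[CO3²⁻] = (α₁ + 2α₂)·DIC
At pH 7.92: [H⁺]/K1 = 10^-2.05 = 0.0089125, K2/[H⁺] = 10^-1.23 = 0.058884
α₁ = 1/(1 + 0.0089125 + 0.058884) = 1/1.0678 = 0.9365; α₂ = α₁·K2/[H⁺] = 0.05515
α₁ + 2α₂ = 1.0468
CA = 1.0468 × 2.30 = 2.41 mmol/kg

CA = 2.41 mmol/kg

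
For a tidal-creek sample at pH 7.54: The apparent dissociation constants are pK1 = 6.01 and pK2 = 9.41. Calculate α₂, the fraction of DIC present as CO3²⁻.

α₂ = 1 / (1 + [H⁺]/K2 + [H⁺]²/(K1K2)) = 1 / (1 + 10^+1.87 + 10^+0.34)
   = 1 / (1 + 74.131 + 2.1878) = 1/77.319 = 0.01293

α₂ = 0.0129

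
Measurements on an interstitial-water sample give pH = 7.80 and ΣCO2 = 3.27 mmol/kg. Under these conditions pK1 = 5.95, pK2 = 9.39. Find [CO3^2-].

[CO3²⁻] = 0.0808 mmol/kg

α₂ = 1 / (1 + [H⁺]/K2 + [H⁺]²/(K1K2)) = 1 / (1 + 10^+1.59 + 10^-0.26)
   = 1 / (1 + 38.905 + 0.54954) = 1/40.454 = 0.02472
[CO3²⁻] = α₂ × DIC = 0.02472 × 3.27 = 0.0808 mmol/kg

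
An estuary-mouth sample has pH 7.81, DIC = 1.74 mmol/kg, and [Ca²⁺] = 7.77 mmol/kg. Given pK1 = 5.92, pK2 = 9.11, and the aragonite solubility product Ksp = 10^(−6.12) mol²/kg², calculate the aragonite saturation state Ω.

α₂ = 1 / (1 + [H⁺]/K2 + [H⁺]²/(K1K2)) = 1 / (1 + 10^+1.30 + 10^-0.59)
   = 1 / (1 + 19.953 + 0.25704) = 1/21.210 = 0.04715
[CO3²⁻] = α₂ × DIC = 0.04715 × 1.74 = 0.08204 mmol/kg
Ksp = 10^(−6.12) = 7.586×10^-7
Ω = [Ca²⁺][CO3²⁻]/Ksp = (7.77×10^-3)(8.204×10^-5) / 7.586×10^-7 = 0.840

Ω = 0.840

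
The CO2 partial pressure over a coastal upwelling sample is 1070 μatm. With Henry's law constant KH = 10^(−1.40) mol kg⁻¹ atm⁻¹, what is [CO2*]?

[CO2*] = 42.6 μmol/kg

KH = 10^(−1.40) = 3.981×10^-2 mol kg⁻¹ atm⁻¹
[CO2*] = KH · pCO2 = 3.981×10^-2 × 1070×10^-6 atm = 4.26×10^-5 mol/kg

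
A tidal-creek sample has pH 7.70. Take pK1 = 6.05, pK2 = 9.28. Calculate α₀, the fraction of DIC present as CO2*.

α₀ = 1 / (1 + K1/[H⁺] + K1K2/[H⁺]²) = 1 / (1 + 10^+1.65 + 10^+0.07)
   = 1 / (1 + 44.668 + 1.1749) = 1/46.843 = 0.02135

α₀ = 0.0213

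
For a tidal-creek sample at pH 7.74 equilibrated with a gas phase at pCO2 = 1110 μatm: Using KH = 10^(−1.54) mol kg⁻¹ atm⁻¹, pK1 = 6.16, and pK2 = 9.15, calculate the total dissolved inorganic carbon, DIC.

DIC = 1.30 mmol/kg

[CO2*] = KH · pCO2 = 10^(−1.54) × 1110×10^-6 = 3.201×10^-5 mol/kg
α₀ = 1/(1 + K1/[H⁺] + K1K2/[H⁺]²) = 1/(1 + 10^+1.58 + 10^+0.17) = 0.02469
DIC = [CO2*]/α₀ = 3.201×10^-5 / 0.02469 = 1.30 mmol/kg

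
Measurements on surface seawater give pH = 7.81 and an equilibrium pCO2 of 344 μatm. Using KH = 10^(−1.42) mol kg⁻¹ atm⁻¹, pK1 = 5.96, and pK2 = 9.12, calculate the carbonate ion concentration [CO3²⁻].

[CO3²⁻] = 0.0453 mmol/kg

[CO2*] = KH · pCO2 = 10^(−1.42) × 344×10^-6 = 1.308×10^-5 mol/kg
α₀ = 1/(1 + K1/[H⁺] + K1K2/[H⁺]²) = 1/(1 + 10^+1.85 + 10^+0.54) = 0.01329
DIC = [CO2*]/α₀ = 1.308×10^-5 / 0.01329 = 0.9843 mmol/kg
[CO3²⁻] = α₂·DIC; α₂ = 0.04607, so [CO3²⁻] = 0.04607 × 0.9843 = 0.0453 mmol/kg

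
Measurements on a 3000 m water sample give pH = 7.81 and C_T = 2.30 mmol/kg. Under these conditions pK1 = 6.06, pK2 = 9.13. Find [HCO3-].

α₁ = 1 / (1 + [H⁺]/K1 + K2/[H⁺]) = 1 / (1 + 10^-1.75 + 10^-1.32)
   = 1 / (1 + 0.017783 + 0.047863) = 1/1.0656 = 0.9384
[HCO3⁻] = α₁ × DIC = 0.9384 × 2.30 = 2.16 mmol/kg

[HCO3⁻] = 2.16 mmol/kg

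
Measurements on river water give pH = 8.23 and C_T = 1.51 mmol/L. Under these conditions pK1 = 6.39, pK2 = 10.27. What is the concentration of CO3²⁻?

α₂ = 1 / (1 + [H⁺]/K2 + [H⁺]²/(K1K2)) = 1 / (1 + 10^+2.04 + 10^+0.20)
   = 1 / (1 + 109.65 + 1.5849) = 1/112.23 = 0.008910
[CO3²⁻] = α₂ × DIC = 0.008910 × 1.51 = 0.0135 mmol/L = 13.5 μmol/L

[CO3²⁻] = 13.5 μmol/L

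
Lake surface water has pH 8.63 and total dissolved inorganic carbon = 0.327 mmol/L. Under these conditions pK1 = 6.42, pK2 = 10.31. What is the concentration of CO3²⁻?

[CO3²⁻] = 6.65 μmol/L

α₂ = 1 / (1 + [H⁺]/K2 + [H⁺]²/(K1K2)) = 1 / (1 + 10^+1.68 + 10^-0.53)
   = 1 / (1 + 47.863 + 0.29512) = 1/49.158 = 0.02034
[CO3²⁻] = α₂ × DIC = 0.02034 × 0.327 = 0.00665 mmol/L = 6.65 μmol/L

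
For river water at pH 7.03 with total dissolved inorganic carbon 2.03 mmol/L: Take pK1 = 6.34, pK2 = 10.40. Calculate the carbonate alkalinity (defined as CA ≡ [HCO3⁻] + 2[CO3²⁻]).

CA = 1.69 mmol/L

CA = [HCO3⁻] + 2[CO3²⁻] = (α₁ + 2α₂)·DIC
At pH 7.03: [H⁺]/K1 = 10^-0.69 = 0.20417, K2/[H⁺] = 10^-3.37 = 0.00042658
α₁ = 1/(1 + 0.20417 + 0.00042658) = 1/1.2046 = 0.8302; α₂ = α₁·K2/[H⁺] = 0.0003541
α₁ + 2α₂ = 0.8309
CA = 0.8309 × 2.03 = 1.69 mmol/L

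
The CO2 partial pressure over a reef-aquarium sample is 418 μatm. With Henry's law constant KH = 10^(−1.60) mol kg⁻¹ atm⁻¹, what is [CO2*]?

KH = 10^(−1.60) = 2.512×10^-2 mol kg⁻¹ atm⁻¹
[CO2*] = KH · pCO2 = 2.512×10^-2 × 418×10^-6 atm = 1.05×10^-5 mol/kg

[CO2*] = 10.5 μmol/kg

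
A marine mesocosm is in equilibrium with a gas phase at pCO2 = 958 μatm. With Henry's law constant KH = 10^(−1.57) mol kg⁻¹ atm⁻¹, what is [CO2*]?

[CO2*] = 25.8 μmol/kg

KH = 10^(−1.57) = 2.692×10^-2 mol kg⁻¹ atm⁻¹
[CO2*] = KH · pCO2 = 2.692×10^-2 × 958×10^-6 atm = 2.58×10^-5 mol/kg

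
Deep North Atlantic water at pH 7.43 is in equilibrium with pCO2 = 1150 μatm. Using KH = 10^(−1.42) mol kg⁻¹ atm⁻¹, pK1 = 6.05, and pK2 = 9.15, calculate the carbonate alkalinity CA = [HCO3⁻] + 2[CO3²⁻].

[CO2*] = KH · pCO2 = 10^(−1.42) × 1150×10^-6 = 4.372×10^-5 mol/kg
α₀ = 1/(1 + K1/[H⁺] + K1K2/[H⁺]²) = 1/(1 + 10^+1.38 + 10^-0.34) = 0.03930
DIC = [CO2*]/α₀ = 4.372×10^-5 / 0.03930 = 1.113 mmol/kg
CA = (α₁ + 2α₂)·DIC = (0.9427 + 2×0.01796) × 1.113 = 1.09 mmol/kg

CA = 1.09 mmol/kg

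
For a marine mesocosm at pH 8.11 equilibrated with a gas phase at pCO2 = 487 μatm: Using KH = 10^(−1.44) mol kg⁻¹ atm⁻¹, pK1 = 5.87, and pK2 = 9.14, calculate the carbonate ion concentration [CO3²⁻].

[CO3²⁻] = 0.287 mmol/kg

[CO2*] = KH · pCO2 = 10^(−1.44) × 487×10^-6 = 1.768×10^-5 mol/kg
α₀ = 1/(1 + K1/[H⁺] + K1K2/[H⁺]²) = 1/(1 + 10^+2.24 + 10^+1.21) = 0.005236
DIC = [CO2*]/α₀ = 1.768×10^-5 / 0.005236 = 3.377 mmol/kg
[CO3²⁻] = α₂·DIC; α₂ = 0.08491, so [CO3²⁻] = 0.08491 × 3.377 = 0.287 mmol/kg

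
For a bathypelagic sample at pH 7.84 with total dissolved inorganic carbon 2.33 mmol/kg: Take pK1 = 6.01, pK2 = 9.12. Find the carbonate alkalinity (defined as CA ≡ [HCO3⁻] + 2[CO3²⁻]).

CA = [HCO3⁻] + 2[CO3²⁻] = (α₁ + 2α₂)·DIC
At pH 7.84: [H⁺]/K1 = 10^-1.83 = 0.014791, K2/[H⁺] = 10^-1.28 = 0.052481
α₁ = 1/(1 + 0.014791 + 0.052481) = 1/1.0673 = 0.9370; α₂ = α₁·K2/[H⁺] = 0.04917
α₁ + 2α₂ = 1.0353
CA = 1.0353 × 2.33 = 2.41 mmol/kg

CA = 2.41 mmol/kg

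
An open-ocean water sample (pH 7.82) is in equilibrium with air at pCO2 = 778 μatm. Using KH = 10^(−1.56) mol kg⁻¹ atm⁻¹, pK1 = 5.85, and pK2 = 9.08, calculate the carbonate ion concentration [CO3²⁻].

[CO3²⁻] = 0.110 mmol/kg

[CO2*] = KH · pCO2 = 10^(−1.56) × 778×10^-6 = 2.143×10^-5 mol/kg
α₀ = 1/(1 + K1/[H⁺] + K1K2/[H⁺]²) = 1/(1 + 10^+1.97 + 10^+0.71) = 0.01005
DIC = [CO2*]/α₀ = 2.143×10^-5 / 0.01005 = 2.131 mmol/kg
[CO3²⁻] = α₂·DIC; α₂ = 0.05157, so [CO3²⁻] = 0.05157 × 2.131 = 0.110 mmol/kg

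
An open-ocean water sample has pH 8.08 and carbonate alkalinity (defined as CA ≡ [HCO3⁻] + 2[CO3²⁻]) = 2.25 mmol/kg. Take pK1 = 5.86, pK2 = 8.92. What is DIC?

DIC = 2.01 mmol/kg

CA = [HCO3⁻] + 2[CO3²⁻] = (α₁ + 2α₂)·DIC
At pH 8.08: [H⁺]/K1 = 10^-2.22 = 0.0060256, K2/[H⁺] = 10^-0.84 = 0.14454
α₁ = 1/(1 + 0.0060256 + 0.14454) = 1/1.1506 = 0.8691; α₂ = α₁·K2/[H⁺] = 0.1256
α₁ + 2α₂ = 1.1204
DIC = CA / (α₁ + 2α₂) = 2.25 / 1.1204 = 2.01 mmol/kg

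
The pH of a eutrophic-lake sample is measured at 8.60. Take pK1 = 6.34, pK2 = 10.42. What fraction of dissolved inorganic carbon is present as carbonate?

α₂ = 0.0148

α₂ = 1 / (1 + [H⁺]/K2 + [H⁺]²/(K1K2)) = 1 / (1 + 10^+1.82 + 10^-0.44)
   = 1 / (1 + 66.069 + 0.36308) = 1/67.432 = 0.01483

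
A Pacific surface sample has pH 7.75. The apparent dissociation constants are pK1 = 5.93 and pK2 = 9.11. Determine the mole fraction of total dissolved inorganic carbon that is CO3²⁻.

α₂ = 0.0412

α₂ = 1 / (1 + [H⁺]/K2 + [H⁺]²/(K1K2)) = 1 / (1 + 10^+1.36 + 10^-0.46)
   = 1 / (1 + 22.909 + 0.34674) = 1/24.255 = 0.04123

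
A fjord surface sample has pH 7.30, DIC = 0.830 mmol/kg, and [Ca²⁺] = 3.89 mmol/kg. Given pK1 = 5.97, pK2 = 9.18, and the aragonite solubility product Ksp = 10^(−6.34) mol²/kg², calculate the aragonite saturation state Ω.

α₂ = 1 / (1 + [H⁺]/K2 + [H⁺]²/(K1K2)) = 1 / (1 + 10^+1.88 + 10^+0.55)
   = 1 / (1 + 75.858 + 3.5481) = 1/80.406 = 0.01244
[CO3²⁻] = α₂ × DIC = 0.01244 × 0.830 = 0.01032 mmol/kg = 10.32 μmol/kg
Ksp = 10^(−6.34) = 4.571×10^-7
Ω = [Ca²⁺][CO3²⁻]/Ksp = (3.89×10^-3)(1.032×10^-5) / 4.571×10^-7 = 0.0878

Ω = 0.0878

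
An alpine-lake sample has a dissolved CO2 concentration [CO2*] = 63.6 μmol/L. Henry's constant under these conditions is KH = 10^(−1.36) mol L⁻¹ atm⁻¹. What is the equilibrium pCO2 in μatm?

KH = 10^(−1.36) = 4.365×10^-2 mol L⁻¹ atm⁻¹
pCO2 = [CO2*]/KH = 63.6×10^-6 / 4.365×10^-2 = 1.46×10^-3 atm = 1460 μatm

pCO2 = 1460 μatm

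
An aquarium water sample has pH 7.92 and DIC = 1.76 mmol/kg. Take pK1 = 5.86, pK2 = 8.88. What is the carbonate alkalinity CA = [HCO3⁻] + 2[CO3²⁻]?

CA = [HCO3⁻] + 2[CO3²⁻] = (α₁ + 2α₂)·DIC
At pH 7.92: [H⁺]/K1 = 10^-2.06 = 0.0087096, K2/[H⁺] = 10^-0.96 = 0.10965
α₁ = 1/(1 + 0.0087096 + 0.10965) = 1/1.1184 = 0.8942; α₂ = α₁·K2/[H⁺] = 0.09804
α₁ + 2α₂ = 1.0903
CA = 1.0903 × 1.76 = 1.92 mmol/kg

CA = 1.92 mmol/kg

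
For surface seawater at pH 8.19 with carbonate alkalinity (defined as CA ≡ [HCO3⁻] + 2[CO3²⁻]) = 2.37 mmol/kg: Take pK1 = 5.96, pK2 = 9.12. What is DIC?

CA = [HCO3⁻] + 2[CO3²⁻] = (α₁ + 2α₂)·DIC
At pH 8.19: [H⁺]/K1 = 10^-2.23 = 0.0058884, K2/[H⁺] = 10^-0.93 = 0.11749
α₁ = 1/(1 + 0.0058884 + 0.11749) = 1/1.1234 = 0.8902; α₂ = α₁·K2/[H⁺] = 0.1046
α₁ + 2α₂ = 1.0993
DIC = CA / (α₁ + 2α₂) = 2.37 / 1.0993 = 2.16 mmol/kg

DIC = 2.16 mmol/kg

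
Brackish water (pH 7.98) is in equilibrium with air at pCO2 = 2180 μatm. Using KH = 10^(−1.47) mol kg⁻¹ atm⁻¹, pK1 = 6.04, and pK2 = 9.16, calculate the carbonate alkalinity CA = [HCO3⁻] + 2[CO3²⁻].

[CO2*] = KH · pCO2 = 10^(−1.47) × 2180×10^-6 = 7.387×10^-5 mol/kg
α₀ = 1/(1 + K1/[H⁺] + K1K2/[H⁺]²) = 1/(1 + 10^+1.94 + 10^+0.76) = 0.01066
DIC = [CO2*]/α₀ = 7.387×10^-5 / 0.01066 = 6.933 mmol/kg
CA = (α₁ + 2α₂)·DIC = (0.9280 + 2×0.06131) × 6.933 = 7.28 mmol/kg

CA = 7.28 mmol/kg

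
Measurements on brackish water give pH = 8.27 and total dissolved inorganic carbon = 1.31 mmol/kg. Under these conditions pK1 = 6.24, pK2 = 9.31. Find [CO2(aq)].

α₀ = 1 / (1 + K1/[H⁺] + K1K2/[H⁺]²) = 1 / (1 + 10^+2.03 + 10^+0.99)
   = 1 / (1 + 107.15 + 9.7724) = 1/117.92 = 0.008480
[CO2*] = α₀ × DIC = 0.008480 × 1.31 = 0.0111 mmol/kg = 11.1 μmol/kg

[CO2*] = 11.1 μmol/kg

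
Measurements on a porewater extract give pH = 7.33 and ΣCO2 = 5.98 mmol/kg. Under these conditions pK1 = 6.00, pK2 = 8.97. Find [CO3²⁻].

[CO3²⁻] = 0.128 mmol/kg

α₂ = 1 / (1 + [H⁺]/K2 + [H⁺]²/(K1K2)) = 1 / (1 + 10^+1.64 + 10^+0.31)
   = 1 / (1 + 43.652 + 2.0417) = 1/46.693 = 0.02142
[CO3²⁻] = α₂ × DIC = 0.02142 × 5.98 = 0.128 mmol/kg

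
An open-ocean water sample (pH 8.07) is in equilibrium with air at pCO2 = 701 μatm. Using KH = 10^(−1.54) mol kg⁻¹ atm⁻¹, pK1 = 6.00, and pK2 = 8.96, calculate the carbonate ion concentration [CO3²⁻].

[CO3²⁻] = 0.306 mmol/kg

[CO2*] = KH · pCO2 = 10^(−1.54) × 701×10^-6 = 2.022×10^-5 mol/kg
α₀ = 1/(1 + K1/[H⁺] + K1K2/[H⁺]²) = 1/(1 + 10^+2.07 + 10^+1.18) = 0.007484
DIC = [CO2*]/α₀ = 2.022×10^-5 / 0.007484 = 2.702 mmol/kg
[CO3²⁻] = α₂·DIC; α₂ = 0.1133, so [CO3²⁻] = 0.1133 × 2.702 = 0.306 mmol/kg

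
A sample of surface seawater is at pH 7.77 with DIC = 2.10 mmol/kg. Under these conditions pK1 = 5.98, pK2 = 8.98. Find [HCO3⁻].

[HCO3⁻] = 1.95 mmol/kg

α₁ = 1 / (1 + [H⁺]/K1 + K2/[H⁺]) = 1 / (1 + 10^-1.79 + 10^-1.21)
   = 1 / (1 + 0.016218 + 0.061660) = 1/1.0779 = 0.9277
[HCO3⁻] = α₁ × DIC = 0.9277 × 2.10 = 1.95 mmol/kg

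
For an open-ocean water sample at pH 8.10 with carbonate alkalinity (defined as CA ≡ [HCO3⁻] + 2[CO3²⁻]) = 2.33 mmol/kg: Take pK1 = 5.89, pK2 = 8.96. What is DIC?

DIC = 2.09 mmol/kg

CA = [HCO3⁻] + 2[CO3²⁻] = (α₁ + 2α₂)·DIC
At pH 8.10: [H⁺]/K1 = 10^-2.21 = 0.0061660, K2/[H⁺] = 10^-0.86 = 0.13804
α₁ = 1/(1 + 0.0061660 + 0.13804) = 1/1.1442 = 0.8740; α₂ = α₁·K2/[H⁺] = 0.1206
α₁ + 2α₂ = 1.1153
DIC = CA / (α₁ + 2α₂) = 2.33 / 1.1153 = 2.09 mmol/kg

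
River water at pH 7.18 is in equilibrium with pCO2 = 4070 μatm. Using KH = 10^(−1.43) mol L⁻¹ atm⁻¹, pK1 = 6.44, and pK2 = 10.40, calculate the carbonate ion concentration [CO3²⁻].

[CO3²⁻] = 0.501 μmol/L

[CO2*] = KH · pCO2 = 10^(−1.43) × 4070×10^-6 = 1.512×10^-4 mol/L
α₀ = 1/(1 + K1/[H⁺] + K1K2/[H⁺]²) = 1/(1 + 10^+0.74 + 10^-2.48) = 0.1539
DIC = [CO2*]/α₀ = 1.512×10^-4 / 0.1539 = 0.9827 mmol/L
[CO3²⁻] = α₂·DIC; α₂ = 0.0005095, so [CO3²⁻] = 0.0005095 × 0.9827 = 0.000501 mmol/L = 0.501 μmol/L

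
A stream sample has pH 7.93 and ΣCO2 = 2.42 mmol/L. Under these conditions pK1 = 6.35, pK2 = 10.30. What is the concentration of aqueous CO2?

[CO2*] = 0.0618 mmol/L

α₀ = 1 / (1 + K1/[H⁺] + K1K2/[H⁺]²) = 1 / (1 + 10^+1.58 + 10^-0.79)
   = 1 / (1 + 38.019 + 0.16218) = 1/39.181 = 0.02552
[CO2*] = α₀ × DIC = 0.02552 × 2.42 = 0.0618 mmol/L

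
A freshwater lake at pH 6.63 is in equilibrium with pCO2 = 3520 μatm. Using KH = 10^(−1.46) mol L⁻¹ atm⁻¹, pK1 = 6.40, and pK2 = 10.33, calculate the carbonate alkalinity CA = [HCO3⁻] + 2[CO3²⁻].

CA = 0.207 mmol/L

[CO2*] = KH · pCO2 = 10^(−1.46) × 3520×10^-6 = 1.221×10^-4 mol/L
α₀ = 1/(1 + K1/[H⁺] + K1K2/[H⁺]²) = 1/(1 + 10^+0.23 + 10^-3.47) = 0.3706
DIC = [CO2*]/α₀ = 1.221×10^-4 / 0.3706 = 0.3294 mmol/L
CA = (α₁ + 2α₂)·DIC = (0.6293 + 2×0.0001256) × 0.3294 = 0.207 mmol/L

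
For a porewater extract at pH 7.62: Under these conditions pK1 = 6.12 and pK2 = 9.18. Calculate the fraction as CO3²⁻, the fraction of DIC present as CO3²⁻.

α₂ = 0.0260

α₂ = 1 / (1 + [H⁺]/K2 + [H⁺]²/(K1K2)) = 1 / (1 + 10^+1.56 + 10^+0.06)
   = 1 / (1 + 36.308 + 1.1482) = 1/38.456 = 0.02600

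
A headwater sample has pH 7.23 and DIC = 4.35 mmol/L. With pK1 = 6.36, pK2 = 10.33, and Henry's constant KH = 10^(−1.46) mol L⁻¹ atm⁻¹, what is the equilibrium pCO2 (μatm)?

α₀ = 1 / (1 + K1/[H⁺] + K1K2/[H⁺]²) = 1 / (1 + 10^+0.87 + 10^-2.23)
   = 1 / (1 + 7.4131 + 0.0058884) = 1/8.4190 = 0.1188
[CO2*] = α₀ × DIC = 0.1188 × 4.35 = 0.5167 mmol/L
pCO2 = [CO2*]/KH = 5.167×10^-4 / 3.467×10^-2 = 1.49×10^4 μatm

pCO2 = 1.49×10^4 μatm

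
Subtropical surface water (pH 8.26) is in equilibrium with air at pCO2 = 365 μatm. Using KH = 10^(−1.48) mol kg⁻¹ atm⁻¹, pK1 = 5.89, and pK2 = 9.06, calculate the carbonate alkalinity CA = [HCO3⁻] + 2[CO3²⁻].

CA = 3.73 mmol/kg

[CO2*] = KH · pCO2 = 10^(−1.48) × 365×10^-6 = 1.209×10^-5 mol/kg
α₀ = 1/(1 + K1/[H⁺] + K1K2/[H⁺]²) = 1/(1 + 10^+2.37 + 10^+1.57) = 0.003669
DIC = [CO2*]/α₀ = 1.209×10^-5 / 0.003669 = 3.294 mmol/kg
CA = (α₁ + 2α₂)·DIC = (0.8600 + 2×0.1363) × 3.294 = 3.73 mmol/kg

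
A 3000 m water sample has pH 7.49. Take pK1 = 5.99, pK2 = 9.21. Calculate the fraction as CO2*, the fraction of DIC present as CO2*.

α₀ = 0.0301

α₀ = 1 / (1 + K1/[H⁺] + K1K2/[H⁺]²) = 1 / (1 + 10^+1.50 + 10^-0.22)
   = 1 / (1 + 31.623 + 0.60256) = 1/33.225 = 0.03010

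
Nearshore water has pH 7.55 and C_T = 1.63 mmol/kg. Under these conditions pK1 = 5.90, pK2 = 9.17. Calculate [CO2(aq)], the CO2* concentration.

α₀ = 1 / (1 + K1/[H⁺] + K1K2/[H⁺]²) = 1 / (1 + 10^+1.65 + 10^+0.03)
   = 1 / (1 + 44.668 + 1.0715) = 1/46.740 = 0.02140
[CO2*] = α₀ × DIC = 0.02140 × 1.63 = 0.0349 mmol/kg

[CO2*] = 0.0349 mmol/kg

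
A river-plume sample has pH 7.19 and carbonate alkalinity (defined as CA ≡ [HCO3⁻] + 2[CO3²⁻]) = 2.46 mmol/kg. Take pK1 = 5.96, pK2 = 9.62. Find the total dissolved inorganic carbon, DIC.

CA = [HCO3⁻] + 2[CO3²⁻] = (α₁ + 2α₂)·DIC
At pH 7.19: [H⁺]/K1 = 10^-1.23 = 0.058884, K2/[H⁺] = 10^-2.43 = 0.0037154
α₁ = 1/(1 + 0.058884 + 0.0037154) = 1/1.0626 = 0.9411; α₂ = α₁·K2/[H⁺] = 0.003496
α₁ + 2α₂ = 0.9481
DIC = CA / (α₁ + 2α₂) = 2.46 / 0.9481 = 2.59 mmol/kg

DIC = 2.59 mmol/kg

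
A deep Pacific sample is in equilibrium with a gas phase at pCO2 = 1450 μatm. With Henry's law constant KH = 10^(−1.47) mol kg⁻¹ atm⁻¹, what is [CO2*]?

KH = 10^(−1.47) = 3.388×10^-2 mol kg⁻¹ atm⁻¹
[CO2*] = KH · pCO2 = 3.388×10^-2 × 1450×10^-6 atm = 4.91×10^-5 mol/kg

[CO2*] = 49.1 μmol/kg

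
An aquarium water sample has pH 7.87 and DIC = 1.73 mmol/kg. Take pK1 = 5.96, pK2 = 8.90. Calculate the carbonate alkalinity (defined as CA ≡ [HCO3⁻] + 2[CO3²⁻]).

CA = 1.86 mmol/kg

CA = [HCO3⁻] + 2[CO3²⁻] = (α₁ + 2α₂)·DIC
At pH 7.87: [H⁺]/K1 = 10^-1.91 = 0.012303, K2/[H⁺] = 10^-1.03 = 0.093325
α₁ = 1/(1 + 0.012303 + 0.093325) = 1/1.1056 = 0.9045; α₂ = α₁·K2/[H⁺] = 0.08441
α₁ + 2α₂ = 1.0733
CA = 1.0733 × 1.73 = 1.86 mmol/kg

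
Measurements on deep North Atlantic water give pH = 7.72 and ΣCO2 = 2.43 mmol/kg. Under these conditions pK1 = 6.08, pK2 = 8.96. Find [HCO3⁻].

α₁ = 1 / (1 + [H⁺]/K1 + K2/[H⁺]) = 1 / (1 + 10^-1.64 + 10^-1.24)
   = 1 / (1 + 0.022909 + 0.057544) = 1/1.0805 = 0.9255
[HCO3⁻] = α₁ × DIC = 0.9255 × 2.43 = 2.25 mmol/kg

[HCO3⁻] = 2.25 mmol/kg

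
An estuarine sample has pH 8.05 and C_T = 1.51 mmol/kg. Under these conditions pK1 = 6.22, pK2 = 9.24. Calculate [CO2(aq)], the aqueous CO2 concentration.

[CO2*] = 0.0207 mmol/kg

α₀ = 1 / (1 + K1/[H⁺] + K1K2/[H⁺]²) = 1 / (1 + 10^+1.83 + 10^+0.64)
   = 1 / (1 + 67.608 + 4.3652) = 1/72.973 = 0.01370
[CO2*] = α₀ × DIC = 0.01370 × 1.51 = 0.0207 mmol/kg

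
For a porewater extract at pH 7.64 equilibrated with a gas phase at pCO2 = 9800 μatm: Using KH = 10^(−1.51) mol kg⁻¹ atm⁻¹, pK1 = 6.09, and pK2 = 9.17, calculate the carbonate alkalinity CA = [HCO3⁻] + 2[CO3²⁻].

[CO2*] = KH · pCO2 = 10^(−1.51) × 9800×10^-6 = 3.028×10^-4 mol/kg
α₀ = 1/(1 + K1/[H⁺] + K1K2/[H⁺]²) = 1/(1 + 10^+1.55 + 10^+0.02) = 0.02665
DIC = [CO2*]/α₀ = 3.028×10^-4 / 0.02665 = 11.37 mmol/kg
CA = (α₁ + 2α₂)·DIC = (0.9455 + 2×0.02790) × 11.37 = 11.4 mmol/kg

CA = 11.4 mmol/kg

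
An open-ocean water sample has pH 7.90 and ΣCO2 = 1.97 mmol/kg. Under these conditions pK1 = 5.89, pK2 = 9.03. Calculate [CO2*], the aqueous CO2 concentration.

α₀ = 1 / (1 + K1/[H⁺] + K1K2/[H⁺]²) = 1 / (1 + 10^+2.01 + 10^+0.88)
   = 1 / (1 + 102.33 + 7.5858) = 1/110.92 = 0.009016
[CO2*] = α₀ × DIC = 0.009016 × 1.97 = 0.0178 mmol/kg = 17.8 μmol/kg

[CO2*] = 17.8 μmol/kg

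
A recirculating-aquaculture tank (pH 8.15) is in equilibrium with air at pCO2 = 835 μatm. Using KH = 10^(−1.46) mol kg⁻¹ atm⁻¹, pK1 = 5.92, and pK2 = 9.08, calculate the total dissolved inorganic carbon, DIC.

[CO2*] = KH · pCO2 = 10^(−1.46) × 835×10^-6 = 2.895×10^-5 mol/kg
α₀ = 1/(1 + K1/[H⁺] + K1K2/[H⁺]²) = 1/(1 + 10^+2.23 + 10^+1.30) = 0.005242
DIC = [CO2*]/α₀ = 2.895×10^-5 / 0.005242 = 5.52 mmol/kg

DIC = 5.52 mmol/kg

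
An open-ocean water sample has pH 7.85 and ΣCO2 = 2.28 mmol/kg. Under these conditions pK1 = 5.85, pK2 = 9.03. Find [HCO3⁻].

α₁ = 1 / (1 + [H⁺]/K1 + K2/[H⁺]) = 1 / (1 + 10^-2.00 + 10^-1.18)
   = 1 / (1 + 0.010000 + 0.066069) = 1/1.0761 = 0.9293
[HCO3⁻] = α₁ × DIC = 0.9293 × 2.28 = 2.12 mmol/kg

[HCO3⁻] = 2.12 mmol/kg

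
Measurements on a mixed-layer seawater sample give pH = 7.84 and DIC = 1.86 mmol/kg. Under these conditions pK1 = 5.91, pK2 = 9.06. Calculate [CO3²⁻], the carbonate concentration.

α₂ = 1 / (1 + [H⁺]/K2 + [H⁺]²/(K1K2)) = 1 / (1 + 10^+1.22 + 10^-0.71)
   = 1 / (1 + 16.596 + 0.19498) = 1/17.791 = 0.05621
[CO3²⁻] = α₂ × DIC = 0.05621 × 1.86 = 0.105 mmol/kg

[CO3²⁻] = 0.105 mmol/kg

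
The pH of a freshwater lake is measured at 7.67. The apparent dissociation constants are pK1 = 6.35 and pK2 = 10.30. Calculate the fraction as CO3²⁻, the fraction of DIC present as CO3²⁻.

α₂ = 1 / (1 + [H⁺]/K2 + [H⁺]²/(K1K2)) = 1 / (1 + 10^+2.63 + 10^+1.31)
   = 1 / (1 + 426.58 + 20.417) = 1/448.00 = 0.002232

α₂ = 0.00223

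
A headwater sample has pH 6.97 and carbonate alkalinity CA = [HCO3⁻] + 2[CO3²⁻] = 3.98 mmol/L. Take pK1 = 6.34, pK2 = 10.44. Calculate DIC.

CA = [HCO3⁻] + 2[CO3²⁻] = (α₁ + 2α₂)·DIC
At pH 6.97: [H⁺]/K1 = 10^-0.63 = 0.23442, K2/[H⁺] = 10^-3.47 = 0.00033884
α₁ = 1/(1 + 0.23442 + 0.00033884) = 1/1.2348 = 0.8099; α₂ = α₁·K2/[H⁺] = 0.0002744
α₁ + 2α₂ = 0.8104
DIC = CA / (α₁ + 2α₂) = 3.98 / 0.8104 = 4.91 mmol/L

DIC = 4.91 mmol/L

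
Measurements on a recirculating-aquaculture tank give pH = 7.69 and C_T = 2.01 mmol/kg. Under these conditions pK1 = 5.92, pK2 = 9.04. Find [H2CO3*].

[CO2*] = 0.0322 mmol/kg

α₀ = 1 / (1 + K1/[H⁺] + K1K2/[H⁺]²) = 1 / (1 + 10^+1.77 + 10^+0.42)
   = 1 / (1 + 58.884 + 2.6303) = 1/62.515 = 0.01600
[CO2*] = α₀ × DIC = 0.01600 × 2.01 = 0.0322 mmol/kg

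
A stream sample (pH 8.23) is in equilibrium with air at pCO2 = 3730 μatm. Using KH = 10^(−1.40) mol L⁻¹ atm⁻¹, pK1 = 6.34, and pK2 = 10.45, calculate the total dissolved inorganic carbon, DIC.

[CO2*] = KH · pCO2 = 10^(−1.40) × 3730×10^-6 = 1.485×10^-4 mol/L
α₀ = 1/(1 + K1/[H⁺] + K1K2/[H⁺]²) = 1/(1 + 10^+1.89 + 10^-0.33) = 0.01264
DIC = [CO2*]/α₀ = 1.485×10^-4 / 0.01264 = 11.7 mmol/L

DIC = 11.7 mmol/L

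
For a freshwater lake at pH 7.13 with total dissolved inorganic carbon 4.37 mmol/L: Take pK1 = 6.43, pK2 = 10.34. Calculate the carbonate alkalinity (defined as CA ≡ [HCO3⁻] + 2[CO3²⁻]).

CA = [HCO3⁻] + 2[CO3²⁻] = (α₁ + 2α₂)·DIC
At pH 7.13: [H⁺]/K1 = 10^-0.70 = 0.19953, K2/[H⁺] = 10^-3.21 = 0.00061660
α₁ = 1/(1 + 0.19953 + 0.00061660) = 1/1.2001 = 0.8332; α₂ = α₁·K2/[H⁺] = 0.0005138
α₁ + 2α₂ = 0.8343
CA = 0.8343 × 4.37 = 3.65 mmol/L

CA = 3.65 mmol/L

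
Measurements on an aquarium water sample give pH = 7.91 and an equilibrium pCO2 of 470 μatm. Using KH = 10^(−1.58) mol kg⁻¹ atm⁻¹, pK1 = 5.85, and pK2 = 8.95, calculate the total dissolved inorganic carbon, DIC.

[CO2*] = KH · pCO2 = 10^(−1.58) × 470×10^-6 = 1.236×10^-5 mol/kg
α₀ = 1/(1 + K1/[H⁺] + K1K2/[H⁺]²) = 1/(1 + 10^+2.06 + 10^+1.02) = 0.007918
DIC = [CO2*]/α₀ = 1.236×10^-5 / 0.007918 = 1.56 mmol/kg

DIC = 1.56 mmol/kg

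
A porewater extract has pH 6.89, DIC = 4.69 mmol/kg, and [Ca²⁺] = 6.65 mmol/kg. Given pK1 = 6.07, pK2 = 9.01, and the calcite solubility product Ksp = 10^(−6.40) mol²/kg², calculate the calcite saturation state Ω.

α₂ = 1 / (1 + [H⁺]/K2 + [H⁺]²/(K1K2)) = 1 / (1 + 10^+2.12 + 10^+1.30)
   = 1 / (1 + 131.83 + 19.953) = 1/152.78 = 0.006545
[CO3²⁻] = α₂ × DIC = 0.006545 × 4.69 = 0.03070 mmol/kg
Ksp = 10^(−6.40) = 3.981×10^-7
Ω = [Ca²⁺][CO3²⁻]/Ksp = (6.65×10^-3)(3.070×10^-5) / 3.981×10^-7 = 0.513

Ω = 0.513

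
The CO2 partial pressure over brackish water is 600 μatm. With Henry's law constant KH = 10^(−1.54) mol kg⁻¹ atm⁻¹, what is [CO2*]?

[CO2*] = 17.3 μmol/kg

KH = 10^(−1.54) = 2.884×10^-2 mol kg⁻¹ atm⁻¹
[CO2*] = KH · pCO2 = 2.884×10^-2 × 600×10^-6 atm = 1.73×10^-5 mol/kg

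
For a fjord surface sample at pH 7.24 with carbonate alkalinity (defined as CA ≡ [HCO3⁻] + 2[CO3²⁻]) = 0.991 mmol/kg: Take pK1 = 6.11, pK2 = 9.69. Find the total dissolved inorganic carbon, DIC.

DIC = 1.06 mmol/kg

CA = [HCO3⁻] + 2[CO3²⁻] = (α₁ + 2α₂)·DIC
At pH 7.24: [H⁺]/K1 = 10^-1.13 = 0.074131, K2/[H⁺] = 10^-2.45 = 0.0035481
α₁ = 1/(1 + 0.074131 + 0.0035481) = 1/1.0777 = 0.9279; α₂ = α₁·K2/[H⁺] = 0.003292
α₁ + 2α₂ = 0.9345
DIC = CA / (α₁ + 2α₂) = 0.991 / 0.9345 = 1.06 mmol/kg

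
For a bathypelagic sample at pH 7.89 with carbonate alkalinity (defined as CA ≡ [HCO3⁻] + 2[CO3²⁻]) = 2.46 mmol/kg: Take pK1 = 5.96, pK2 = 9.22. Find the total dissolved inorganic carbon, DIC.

DIC = 2.38 mmol/kg

CA = [HCO3⁻] + 2[CO3²⁻] = (α₁ + 2α₂)·DIC
At pH 7.89: [H⁺]/K1 = 10^-1.93 = 0.011749, K2/[H⁺] = 10^-1.33 = 0.046774
α₁ = 1/(1 + 0.011749 + 0.046774) = 1/1.0585 = 0.9447; α₂ = α₁·K2/[H⁺] = 0.04419
α₁ + 2α₂ = 1.0331
DIC = CA / (α₁ + 2α₂) = 2.46 / 1.0331 = 2.38 mmol/kg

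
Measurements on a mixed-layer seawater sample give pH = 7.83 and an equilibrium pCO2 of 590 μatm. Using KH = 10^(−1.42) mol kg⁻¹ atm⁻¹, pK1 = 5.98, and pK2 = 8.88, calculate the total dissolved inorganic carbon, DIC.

[CO2*] = KH · pCO2 = 10^(−1.42) × 590×10^-6 = 2.243×10^-5 mol/kg
α₀ = 1/(1 + K1/[H⁺] + K1K2/[H⁺]²) = 1/(1 + 10^+1.85 + 10^+0.80) = 0.01280
DIC = [CO2*]/α₀ = 2.243×10^-5 / 0.01280 = 1.75 mmol/kg

DIC = 1.75 mmol/kg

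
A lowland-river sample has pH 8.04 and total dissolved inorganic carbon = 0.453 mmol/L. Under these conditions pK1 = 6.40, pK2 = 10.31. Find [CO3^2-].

[CO3²⁻] = 2.37 μmol/L

α₂ = 1 / (1 + [H⁺]/K2 + [H⁺]²/(K1K2)) = 1 / (1 + 10^+2.27 + 10^+0.63)
   = 1 / (1 + 186.21 + 4.2658) = 1/191.47 = 0.005223
[CO3²⁻] = α₂ × DIC = 0.005223 × 0.453 = 0.00237 mmol/L = 2.37 μmol/L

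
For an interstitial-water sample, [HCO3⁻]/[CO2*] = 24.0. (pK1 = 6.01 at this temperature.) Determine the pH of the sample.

From K1 = [H⁺][HCO3⁻]/[CO2*]:  pH = pK1 + log₁₀([HCO3⁻]/[CO2*])
log₁₀(24.0) = +1.380
pH = 6.01 + (+1.380) = 7.39

pH = 7.39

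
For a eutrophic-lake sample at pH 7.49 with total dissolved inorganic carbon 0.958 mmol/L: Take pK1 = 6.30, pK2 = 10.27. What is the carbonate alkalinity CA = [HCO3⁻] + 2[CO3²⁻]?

CA = [HCO3⁻] + 2[CO3²⁻] = (α₁ + 2α₂)·DIC
At pH 7.49: [H⁺]/K1 = 10^-1.19 = 0.064565, K2/[H⁺] = 10^-2.78 = 0.0016596
α₁ = 1/(1 + 0.064565 + 0.0016596) = 1/1.0662 = 0.9379; α₂ = α₁·K2/[H⁺] = 0.001557
α₁ + 2α₂ = 0.9410
CA = 0.9410 × 0.958 = 0.901 mmol/L

CA = 0.901 mmol/L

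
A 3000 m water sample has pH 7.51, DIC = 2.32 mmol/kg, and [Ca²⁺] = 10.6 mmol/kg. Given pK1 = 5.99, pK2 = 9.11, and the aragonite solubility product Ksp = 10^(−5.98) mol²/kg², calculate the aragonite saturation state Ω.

α₂ = 1 / (1 + [H⁺]/K2 + [H⁺]²/(K1K2)) = 1 / (1 + 10^+1.60 + 10^+0.08)
   = 1 / (1 + 39.811 + 1.2023) = 1/42.013 = 0.02380
[CO3²⁻] = α₂ × DIC = 0.02380 × 2.32 = 0.05522 mmol/kg
Ksp = 10^(−5.98) = 1.047×10^-6
Ω = [Ca²⁺][CO3²⁻]/Ksp = (10.6×10^-3)(5.522×10^-5) / 1.047×10^-6 = 0.559

Ω = 0.559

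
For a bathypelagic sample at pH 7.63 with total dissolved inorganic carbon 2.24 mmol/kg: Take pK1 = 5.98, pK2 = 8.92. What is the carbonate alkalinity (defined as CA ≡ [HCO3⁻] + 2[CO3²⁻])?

CA = [HCO3⁻] + 2[CO3²⁻] = (α₁ + 2α₂)·DIC
At pH 7.63: [H⁺]/K1 = 10^-1.65 = 0.022387, K2/[H⁺] = 10^-1.29 = 0.051286
α₁ = 1/(1 + 0.022387 + 0.051286) = 1/1.0737 = 0.9314; α₂ = α₁·K2/[H⁺] = 0.04777
α₁ + 2α₂ = 1.0269
CA = 1.0269 × 2.24 = 2.30 mmol/kg

CA = 2.30 mmol/kg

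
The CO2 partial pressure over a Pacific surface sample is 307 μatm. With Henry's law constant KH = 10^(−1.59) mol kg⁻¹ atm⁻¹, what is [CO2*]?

KH = 10^(−1.59) = 2.570×10^-2 mol kg⁻¹ atm⁻¹
[CO2*] = KH · pCO2 = 2.570×10^-2 × 307×10^-6 atm = 7.89×10^-6 mol/kg

[CO2*] = 7.89 μmol/kg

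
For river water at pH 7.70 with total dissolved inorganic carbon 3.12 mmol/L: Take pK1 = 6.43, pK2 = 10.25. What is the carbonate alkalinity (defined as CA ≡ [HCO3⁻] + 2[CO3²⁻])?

CA = 2.97 mmol/L

CA = [HCO3⁻] + 2[CO3²⁻] = (α₁ + 2α₂)·DIC
At pH 7.70: [H⁺]/K1 = 10^-1.27 = 0.053703, K2/[H⁺] = 10^-2.55 = 0.0028184
α₁ = 1/(1 + 0.053703 + 0.0028184) = 1/1.0565 = 0.9465; α₂ = α₁·K2/[H⁺] = 0.002668
α₁ + 2α₂ = 0.9518
CA = 0.9518 × 3.12 = 2.97 mmol/L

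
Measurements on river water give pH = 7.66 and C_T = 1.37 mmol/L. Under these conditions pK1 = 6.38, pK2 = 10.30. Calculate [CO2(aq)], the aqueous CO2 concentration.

[CO2*] = 0.0682 mmol/L

α₀ = 1 / (1 + K1/[H⁺] + K1K2/[H⁺]²) = 1 / (1 + 10^+1.28 + 10^-1.36)
   = 1 / (1 + 19.055 + 0.043652) = 1/20.098 = 0.04976
[CO2*] = α₀ × DIC = 0.04976 × 1.37 = 0.0682 mmol/L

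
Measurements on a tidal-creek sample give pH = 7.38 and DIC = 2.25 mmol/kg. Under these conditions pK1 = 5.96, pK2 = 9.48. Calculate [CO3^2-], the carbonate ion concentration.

[CO3²⁻] = 17.1 μmol/kg

α₂ = 1 / (1 + [H⁺]/K2 + [H⁺]²/(K1K2)) = 1 / (1 + 10^+2.10 + 10^+0.68)
   = 1 / (1 + 125.89 + 4.7863) = 1/131.68 = 0.007594
[CO3²⁻] = α₂ × DIC = 0.007594 × 2.25 = 0.0171 mmol/kg = 17.1 μmol/kg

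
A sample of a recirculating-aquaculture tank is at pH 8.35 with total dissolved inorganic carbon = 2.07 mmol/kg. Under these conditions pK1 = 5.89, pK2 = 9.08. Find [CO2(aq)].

α₀ = 1 / (1 + K1/[H⁺] + K1K2/[H⁺]²) = 1 / (1 + 10^+2.46 + 10^+1.73)
   = 1 / (1 + 288.40 + 53.703) = 1/343.11 = 0.002915
[CO2*] = α₀ × DIC = 0.002915 × 2.07 = 0.00603 mmol/kg = 6.03 μmol/kg

[CO2*] = 6.03 μmol/kg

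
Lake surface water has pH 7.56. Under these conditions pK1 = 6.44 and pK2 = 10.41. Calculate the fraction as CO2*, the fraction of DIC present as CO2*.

α₀ = 0.0704

α₀ = 1 / (1 + K1/[H⁺] + K1K2/[H⁺]²) = 1 / (1 + 10^+1.12 + 10^-1.73)
   = 1 / (1 + 13.183 + 0.018621) = 1/14.201 = 0.07042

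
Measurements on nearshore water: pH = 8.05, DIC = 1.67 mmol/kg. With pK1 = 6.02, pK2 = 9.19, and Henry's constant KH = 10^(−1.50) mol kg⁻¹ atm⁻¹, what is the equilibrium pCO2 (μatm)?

pCO2 = 456 μatm

α₀ = 1 / (1 + K1/[H⁺] + K1K2/[H⁺]²) = 1 / (1 + 10^+2.03 + 10^+0.89)
   = 1 / (1 + 107.15 + 7.7625) = 1/115.91 = 0.008627
[CO2*] = α₀ × DIC = 0.008627 × 1.67 = 0.01441 mmol/kg = 14.41 μmol/kg
pCO2 = [CO2*]/KH = 1.441×10^-5 / 3.162×10^-2 = 456 μatm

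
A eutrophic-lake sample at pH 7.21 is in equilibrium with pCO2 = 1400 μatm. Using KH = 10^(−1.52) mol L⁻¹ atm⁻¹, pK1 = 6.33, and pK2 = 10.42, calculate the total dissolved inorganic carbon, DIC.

[CO2*] = KH · pCO2 = 10^(−1.52) × 1400×10^-6 = 4.228×10^-5 mol/L
α₀ = 1/(1 + K1/[H⁺] + K1K2/[H⁺]²) = 1/(1 + 10^+0.88 + 10^-2.33) = 0.1164
DIC = [CO2*]/α₀ = 4.228×10^-5 / 0.1164 = 0.363 mmol/L

DIC = 0.363 mmol/L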